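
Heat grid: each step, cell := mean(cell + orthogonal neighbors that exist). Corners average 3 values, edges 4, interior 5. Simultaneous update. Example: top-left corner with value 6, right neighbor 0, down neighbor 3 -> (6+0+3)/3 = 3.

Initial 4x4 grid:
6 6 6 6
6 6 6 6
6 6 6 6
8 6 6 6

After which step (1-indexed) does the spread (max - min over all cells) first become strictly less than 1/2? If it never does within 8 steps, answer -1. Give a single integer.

Answer: 3

Derivation:
Step 1: max=20/3, min=6, spread=2/3
Step 2: max=59/9, min=6, spread=5/9
Step 3: max=689/108, min=6, spread=41/108
  -> spread < 1/2 first at step 3
Step 4: max=20483/3240, min=6, spread=1043/3240
Step 5: max=608753/97200, min=6, spread=25553/97200
Step 6: max=18167459/2916000, min=54079/9000, spread=645863/2916000
Step 7: max=542521691/87480000, min=360971/60000, spread=16225973/87480000
Step 8: max=16223877983/2624400000, min=162701/27000, spread=409340783/2624400000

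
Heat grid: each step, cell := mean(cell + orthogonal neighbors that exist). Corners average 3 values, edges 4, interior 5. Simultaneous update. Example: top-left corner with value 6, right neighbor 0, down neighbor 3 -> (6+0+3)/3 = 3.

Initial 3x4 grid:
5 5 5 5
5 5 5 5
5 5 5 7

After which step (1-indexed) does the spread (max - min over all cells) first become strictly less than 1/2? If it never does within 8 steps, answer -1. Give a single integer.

Step 1: max=17/3, min=5, spread=2/3
Step 2: max=50/9, min=5, spread=5/9
Step 3: max=581/108, min=5, spread=41/108
  -> spread < 1/2 first at step 3
Step 4: max=69017/12960, min=5, spread=4217/12960
Step 5: max=4097149/777600, min=18079/3600, spread=38417/155520
Step 6: max=244480211/46656000, min=362597/72000, spread=1903471/9331200
Step 7: max=14597789089/2799360000, min=10915759/2160000, spread=18038617/111974400
Step 8: max=873076182851/167961600000, min=984926759/194400000, spread=883978523/6718464000

Answer: 3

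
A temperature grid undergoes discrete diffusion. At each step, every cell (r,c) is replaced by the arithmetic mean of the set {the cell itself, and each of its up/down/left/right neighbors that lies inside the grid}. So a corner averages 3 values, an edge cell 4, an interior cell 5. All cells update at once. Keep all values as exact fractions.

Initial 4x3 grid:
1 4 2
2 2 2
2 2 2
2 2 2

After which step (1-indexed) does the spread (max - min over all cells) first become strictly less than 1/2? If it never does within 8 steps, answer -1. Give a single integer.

Answer: 2

Derivation:
Step 1: max=8/3, min=7/4, spread=11/12
Step 2: max=193/80, min=31/16, spread=19/40
  -> spread < 1/2 first at step 2
Step 3: max=5029/2160, min=95/48, spread=377/1080
Step 4: max=645289/288000, min=3007/1500, spread=13589/57600
Step 5: max=17295397/7776000, min=434867/216000, spread=328037/1555200
Step 6: max=1022936303/466560000, min=13179649/6480000, spread=2960063/18662400
Step 7: max=60994371877/27993600000, min=132401561/64800000, spread=151875901/1119744000
Step 8: max=3634172277743/1679616000000, min=749392721/364500000, spread=289552991/2687385600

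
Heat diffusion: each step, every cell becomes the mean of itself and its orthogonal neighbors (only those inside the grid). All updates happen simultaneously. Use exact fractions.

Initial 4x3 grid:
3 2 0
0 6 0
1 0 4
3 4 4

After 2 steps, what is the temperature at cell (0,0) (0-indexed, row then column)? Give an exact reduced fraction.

Answer: 83/36

Derivation:
Step 1: cell (0,0) = 5/3
Step 2: cell (0,0) = 83/36
Full grid after step 2:
  83/36 401/240 71/36
  203/120 247/100 203/120
  55/24 207/100 23/8
  77/36 149/48 35/12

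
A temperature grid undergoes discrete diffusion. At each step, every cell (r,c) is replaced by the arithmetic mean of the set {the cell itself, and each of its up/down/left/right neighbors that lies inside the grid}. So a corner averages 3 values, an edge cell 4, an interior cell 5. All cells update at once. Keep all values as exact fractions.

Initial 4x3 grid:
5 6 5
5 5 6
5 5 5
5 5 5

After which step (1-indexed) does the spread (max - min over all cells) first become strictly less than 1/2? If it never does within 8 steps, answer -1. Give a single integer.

Step 1: max=17/3, min=5, spread=2/3
Step 2: max=433/80, min=5, spread=33/80
  -> spread < 1/2 first at step 2
Step 3: max=11659/2160, min=5, spread=859/2160
Step 4: max=689603/129600, min=9079/1800, spread=7183/25920
Step 5: max=41219077/7776000, min=546211/108000, spread=378377/1555200
Step 6: max=2458461623/466560000, min=5489789/1080000, spread=3474911/18662400
Step 7: max=147050800357/27993600000, min=495453989/97200000, spread=174402061/1119744000
Step 8: max=8795364566063/1679616000000, min=59631816727/11664000000, spread=1667063659/13436928000

Answer: 2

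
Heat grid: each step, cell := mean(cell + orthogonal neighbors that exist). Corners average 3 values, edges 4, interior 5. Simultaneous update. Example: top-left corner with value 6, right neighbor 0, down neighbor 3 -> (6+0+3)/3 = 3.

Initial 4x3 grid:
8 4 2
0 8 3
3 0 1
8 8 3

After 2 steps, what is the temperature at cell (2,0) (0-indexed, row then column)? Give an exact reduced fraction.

Step 1: cell (2,0) = 11/4
Step 2: cell (2,0) = 107/24
Full grid after step 2:
  19/4 31/8 4
  29/8 83/20 45/16
  107/24 13/4 53/16
  83/18 229/48 7/2

Answer: 107/24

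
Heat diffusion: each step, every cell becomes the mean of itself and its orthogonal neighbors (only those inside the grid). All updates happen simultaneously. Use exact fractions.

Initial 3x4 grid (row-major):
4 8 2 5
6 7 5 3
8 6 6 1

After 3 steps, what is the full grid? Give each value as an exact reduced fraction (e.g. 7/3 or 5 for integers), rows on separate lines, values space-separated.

Answer: 713/120 2627/480 6823/1440 8771/2160
17689/2880 6893/1200 1421/300 5837/1440
6827/1080 8381/1440 7003/1440 8831/2160

Derivation:
After step 1:
  6 21/4 5 10/3
  25/4 32/5 23/5 7/2
  20/3 27/4 9/2 10/3
After step 2:
  35/6 453/80 1091/240 71/18
  1519/240 117/20 24/5 443/120
  59/9 1459/240 1151/240 34/9
After step 3:
  713/120 2627/480 6823/1440 8771/2160
  17689/2880 6893/1200 1421/300 5837/1440
  6827/1080 8381/1440 7003/1440 8831/2160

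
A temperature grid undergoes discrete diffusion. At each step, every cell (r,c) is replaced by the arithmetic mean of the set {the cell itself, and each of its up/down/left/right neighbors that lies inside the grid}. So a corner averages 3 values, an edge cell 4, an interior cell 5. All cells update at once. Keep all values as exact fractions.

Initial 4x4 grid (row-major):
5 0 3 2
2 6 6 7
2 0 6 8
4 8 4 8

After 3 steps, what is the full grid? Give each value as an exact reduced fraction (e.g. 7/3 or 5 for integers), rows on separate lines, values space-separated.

Answer: 1577/540 25223/7200 3063/800 3307/720
24533/7200 1051/300 9469/2000 3041/600
4889/1440 26299/6000 3031/600 10927/1800
8749/2160 3157/720 20609/3600 6629/1080

Derivation:
After step 1:
  7/3 7/2 11/4 4
  15/4 14/5 28/5 23/4
  2 22/5 24/5 29/4
  14/3 4 13/2 20/3
After step 2:
  115/36 683/240 317/80 25/6
  653/240 401/100 217/50 113/20
  889/240 18/5 571/100 367/60
  32/9 587/120 659/120 245/36
After step 3:
  1577/540 25223/7200 3063/800 3307/720
  24533/7200 1051/300 9469/2000 3041/600
  4889/1440 26299/6000 3031/600 10927/1800
  8749/2160 3157/720 20609/3600 6629/1080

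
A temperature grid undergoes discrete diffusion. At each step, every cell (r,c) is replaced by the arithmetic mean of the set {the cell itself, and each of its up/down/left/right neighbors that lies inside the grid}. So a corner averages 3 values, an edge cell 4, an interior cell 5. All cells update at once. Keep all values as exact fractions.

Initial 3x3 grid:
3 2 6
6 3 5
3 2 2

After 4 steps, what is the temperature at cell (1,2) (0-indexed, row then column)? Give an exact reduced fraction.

Answer: 386863/108000

Derivation:
Step 1: cell (1,2) = 4
Step 2: cell (1,2) = 56/15
Step 3: cell (1,2) = 12883/3600
Step 4: cell (1,2) = 386863/108000
Full grid after step 4:
  471887/129600 59151/16000 239831/64800
  3061529/864000 1271423/360000 386863/108000
  440387/129600 1469327/432000 73627/21600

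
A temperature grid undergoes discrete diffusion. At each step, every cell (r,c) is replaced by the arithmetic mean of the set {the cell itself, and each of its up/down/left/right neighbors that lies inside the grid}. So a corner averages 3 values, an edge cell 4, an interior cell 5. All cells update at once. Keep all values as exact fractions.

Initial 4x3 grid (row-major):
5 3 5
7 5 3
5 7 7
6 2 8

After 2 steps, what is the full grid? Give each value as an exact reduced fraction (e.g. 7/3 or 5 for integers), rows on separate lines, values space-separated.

Answer: 5 109/24 79/18
87/16 126/25 239/48
1277/240 569/100 1327/240
49/9 419/80 53/9

Derivation:
After step 1:
  5 9/2 11/3
  11/2 5 5
  25/4 26/5 25/4
  13/3 23/4 17/3
After step 2:
  5 109/24 79/18
  87/16 126/25 239/48
  1277/240 569/100 1327/240
  49/9 419/80 53/9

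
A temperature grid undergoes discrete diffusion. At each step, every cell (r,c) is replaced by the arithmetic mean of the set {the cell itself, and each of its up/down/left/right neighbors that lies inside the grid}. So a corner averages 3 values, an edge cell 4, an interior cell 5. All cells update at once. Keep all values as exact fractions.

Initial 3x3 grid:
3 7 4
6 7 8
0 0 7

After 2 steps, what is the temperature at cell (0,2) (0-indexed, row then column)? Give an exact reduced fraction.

Answer: 217/36

Derivation:
Step 1: cell (0,2) = 19/3
Step 2: cell (0,2) = 217/36
Full grid after step 2:
  175/36 1351/240 217/36
  127/30 497/100 703/120
  19/6 161/40 5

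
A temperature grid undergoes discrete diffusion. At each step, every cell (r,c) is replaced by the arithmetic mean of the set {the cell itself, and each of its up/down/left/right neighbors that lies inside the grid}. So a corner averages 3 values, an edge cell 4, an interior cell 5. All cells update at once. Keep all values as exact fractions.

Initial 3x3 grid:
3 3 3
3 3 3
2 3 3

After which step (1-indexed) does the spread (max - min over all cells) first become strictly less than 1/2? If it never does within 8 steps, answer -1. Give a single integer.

Step 1: max=3, min=8/3, spread=1/3
  -> spread < 1/2 first at step 1
Step 2: max=3, min=49/18, spread=5/18
Step 3: max=3, min=607/216, spread=41/216
Step 4: max=1069/360, min=36749/12960, spread=347/2592
Step 5: max=10643/3600, min=2225863/777600, spread=2921/31104
Step 6: max=1270517/432000, min=134139461/46656000, spread=24611/373248
Step 7: max=28503259/9720000, min=8079357967/2799360000, spread=207329/4478976
Step 8: max=1516398401/518400000, min=485854847549/167961600000, spread=1746635/53747712

Answer: 1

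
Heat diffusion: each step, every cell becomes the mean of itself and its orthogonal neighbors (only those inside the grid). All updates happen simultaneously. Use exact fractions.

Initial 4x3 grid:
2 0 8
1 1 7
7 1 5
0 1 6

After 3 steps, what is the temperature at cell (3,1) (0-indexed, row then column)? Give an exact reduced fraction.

Step 1: cell (3,1) = 2
Step 2: cell (3,1) = 35/12
Step 3: cell (3,1) = 2089/720
Full grid after step 3:
  329/144 987/320 541/144
  599/240 1191/400 959/240
  1759/720 947/300 893/240
  71/27 2089/720 43/12

Answer: 2089/720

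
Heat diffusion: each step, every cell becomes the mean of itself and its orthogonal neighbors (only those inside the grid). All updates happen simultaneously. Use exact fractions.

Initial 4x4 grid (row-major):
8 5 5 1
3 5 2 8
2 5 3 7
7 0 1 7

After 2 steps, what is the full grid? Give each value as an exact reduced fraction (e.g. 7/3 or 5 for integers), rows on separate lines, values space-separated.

Answer: 187/36 55/12 137/30 149/36
217/48 437/100 399/100 1201/240
59/16 181/50 101/25 387/80
7/2 3 73/20 14/3

Derivation:
After step 1:
  16/3 23/4 13/4 14/3
  9/2 4 23/5 9/2
  17/4 3 18/5 25/4
  3 13/4 11/4 5
After step 2:
  187/36 55/12 137/30 149/36
  217/48 437/100 399/100 1201/240
  59/16 181/50 101/25 387/80
  7/2 3 73/20 14/3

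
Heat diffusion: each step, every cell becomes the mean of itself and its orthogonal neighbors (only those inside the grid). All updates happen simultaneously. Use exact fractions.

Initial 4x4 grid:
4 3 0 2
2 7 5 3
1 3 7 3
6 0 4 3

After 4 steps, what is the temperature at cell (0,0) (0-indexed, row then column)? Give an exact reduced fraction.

Answer: 7253/2160

Derivation:
Step 1: cell (0,0) = 3
Step 2: cell (0,0) = 10/3
Step 3: cell (0,0) = 239/72
Step 4: cell (0,0) = 7253/2160
Full grid after step 4:
  7253/2160 2501/750 87539/27000 202303/64800
  121763/36000 104521/30000 622513/180000 728317/216000
  357517/108000 626921/180000 163013/45000 776597/216000
  41563/12960 729539/216000 773387/216000 7372/2025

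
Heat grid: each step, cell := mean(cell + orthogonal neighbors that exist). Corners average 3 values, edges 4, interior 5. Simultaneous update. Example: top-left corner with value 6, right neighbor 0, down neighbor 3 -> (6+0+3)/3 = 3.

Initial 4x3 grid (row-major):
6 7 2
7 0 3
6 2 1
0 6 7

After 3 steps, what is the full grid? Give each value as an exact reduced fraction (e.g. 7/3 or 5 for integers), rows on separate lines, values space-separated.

Answer: 10333/2160 57791/14400 431/120
15329/3600 5791/1500 2537/800
399/100 5311/1500 24553/7200
185/48 54311/14400 781/216

Derivation:
After step 1:
  20/3 15/4 4
  19/4 19/5 3/2
  15/4 3 13/4
  4 15/4 14/3
After step 2:
  91/18 1093/240 37/12
  569/120 84/25 251/80
  31/8 351/100 149/48
  23/6 185/48 35/9
After step 3:
  10333/2160 57791/14400 431/120
  15329/3600 5791/1500 2537/800
  399/100 5311/1500 24553/7200
  185/48 54311/14400 781/216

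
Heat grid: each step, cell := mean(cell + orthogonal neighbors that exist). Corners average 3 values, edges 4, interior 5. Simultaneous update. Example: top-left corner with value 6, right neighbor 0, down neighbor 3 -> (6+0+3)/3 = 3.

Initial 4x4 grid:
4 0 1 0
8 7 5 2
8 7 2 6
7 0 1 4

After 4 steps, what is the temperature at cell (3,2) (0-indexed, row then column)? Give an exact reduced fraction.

Step 1: cell (3,2) = 7/4
Step 2: cell (3,2) = 401/120
Step 3: cell (3,2) = 6151/1800
Step 4: cell (3,2) = 202627/54000
Full grid after step 4:
  98567/21600 14161/3600 10973/3600 11633/4320
  72421/14400 258797/60000 210119/60000 42751/14400
  371353/72000 276821/60000 665293/180000 722353/216000
  108943/21600 79037/18000 202627/54000 215479/64800

Answer: 202627/54000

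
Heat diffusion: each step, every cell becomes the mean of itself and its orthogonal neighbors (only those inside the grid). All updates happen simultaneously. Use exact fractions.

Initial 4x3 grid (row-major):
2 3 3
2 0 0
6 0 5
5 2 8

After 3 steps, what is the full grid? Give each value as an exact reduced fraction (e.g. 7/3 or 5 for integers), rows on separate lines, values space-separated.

Answer: 919/432 3659/1800 283/144
17531/7200 3287/1500 1859/800
21581/7200 18113/6000 2409/800
3913/1080 52087/14400 167/45

Derivation:
After step 1:
  7/3 2 2
  5/2 1 2
  13/4 13/5 13/4
  13/3 15/4 5
After step 2:
  41/18 11/6 2
  109/48 101/50 33/16
  761/240 277/100 257/80
  34/9 941/240 4
After step 3:
  919/432 3659/1800 283/144
  17531/7200 3287/1500 1859/800
  21581/7200 18113/6000 2409/800
  3913/1080 52087/14400 167/45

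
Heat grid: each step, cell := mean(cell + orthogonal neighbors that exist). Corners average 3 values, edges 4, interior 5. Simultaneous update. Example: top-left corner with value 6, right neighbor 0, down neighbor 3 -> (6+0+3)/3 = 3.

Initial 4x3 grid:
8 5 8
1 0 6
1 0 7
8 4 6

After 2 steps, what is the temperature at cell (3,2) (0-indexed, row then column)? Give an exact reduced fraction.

Step 1: cell (3,2) = 17/3
Step 2: cell (3,2) = 179/36
Full grid after step 2:
  149/36 373/80 101/18
  181/60 89/25 281/60
  44/15 331/100 271/60
  34/9 169/40 179/36

Answer: 179/36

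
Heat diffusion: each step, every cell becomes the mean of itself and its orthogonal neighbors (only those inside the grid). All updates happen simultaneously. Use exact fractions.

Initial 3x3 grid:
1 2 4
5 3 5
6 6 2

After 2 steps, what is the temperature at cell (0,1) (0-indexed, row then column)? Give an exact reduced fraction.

Step 1: cell (0,1) = 5/2
Step 2: cell (0,1) = 391/120
Full grid after step 2:
  107/36 391/120 29/9
  977/240 91/25 157/40
  41/9 369/80 145/36

Answer: 391/120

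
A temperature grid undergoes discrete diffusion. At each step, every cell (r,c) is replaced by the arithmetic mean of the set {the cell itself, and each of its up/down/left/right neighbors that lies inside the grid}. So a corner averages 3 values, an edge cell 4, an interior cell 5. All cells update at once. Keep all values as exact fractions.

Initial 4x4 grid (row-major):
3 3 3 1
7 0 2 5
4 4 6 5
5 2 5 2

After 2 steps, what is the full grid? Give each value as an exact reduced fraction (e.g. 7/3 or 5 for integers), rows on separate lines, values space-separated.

Answer: 121/36 361/120 107/40 17/6
481/120 307/100 163/50 279/80
461/120 99/25 381/100 323/80
38/9 877/240 323/80 49/12

Derivation:
After step 1:
  13/3 9/4 9/4 3
  7/2 16/5 16/5 13/4
  5 16/5 22/5 9/2
  11/3 4 15/4 4
After step 2:
  121/36 361/120 107/40 17/6
  481/120 307/100 163/50 279/80
  461/120 99/25 381/100 323/80
  38/9 877/240 323/80 49/12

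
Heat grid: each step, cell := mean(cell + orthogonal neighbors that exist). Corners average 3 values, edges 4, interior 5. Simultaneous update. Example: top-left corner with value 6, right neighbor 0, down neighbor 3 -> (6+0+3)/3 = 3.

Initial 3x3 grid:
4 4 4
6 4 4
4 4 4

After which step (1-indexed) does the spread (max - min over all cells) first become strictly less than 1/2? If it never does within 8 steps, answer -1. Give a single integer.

Answer: 3

Derivation:
Step 1: max=14/3, min=4, spread=2/3
Step 2: max=547/120, min=4, spread=67/120
Step 3: max=4757/1080, min=407/100, spread=1807/5400
  -> spread < 1/2 first at step 3
Step 4: max=1885963/432000, min=11161/2700, spread=33401/144000
Step 5: max=16781933/3888000, min=1123391/270000, spread=3025513/19440000
Step 6: max=6685726867/1555200000, min=60355949/14400000, spread=53531/497664
Step 7: max=399280925849/93312000000, min=16343116051/3888000000, spread=450953/5971968
Step 8: max=23903783560603/5598720000000, min=1967248610519/466560000000, spread=3799043/71663616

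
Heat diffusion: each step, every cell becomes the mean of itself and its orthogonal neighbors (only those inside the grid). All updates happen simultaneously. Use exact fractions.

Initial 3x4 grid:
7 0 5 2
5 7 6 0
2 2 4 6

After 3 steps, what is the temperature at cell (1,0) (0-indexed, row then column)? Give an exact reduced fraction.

Step 1: cell (1,0) = 21/4
Step 2: cell (1,0) = 65/16
Step 3: cell (1,0) = 20591/4800
Full grid after step 3:
  611/144 839/200 13177/3600 3637/1080
  20591/4800 4047/1000 23317/6000 25429/7200
  95/24 9743/2400 27929/7200 8039/2160

Answer: 20591/4800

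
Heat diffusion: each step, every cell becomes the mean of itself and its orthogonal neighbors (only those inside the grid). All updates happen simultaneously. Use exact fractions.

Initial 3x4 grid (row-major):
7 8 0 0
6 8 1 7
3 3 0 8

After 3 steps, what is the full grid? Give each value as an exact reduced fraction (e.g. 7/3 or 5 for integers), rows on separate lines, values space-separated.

Answer: 337/60 364/75 6671/1800 889/270
2103/400 4557/1000 11371/3000 6311/1800
559/120 1683/400 1513/400 1357/360

Derivation:
After step 1:
  7 23/4 9/4 7/3
  6 26/5 16/5 4
  4 7/2 3 5
After step 2:
  25/4 101/20 203/60 103/36
  111/20 473/100 353/100 109/30
  9/2 157/40 147/40 4
After step 3:
  337/60 364/75 6671/1800 889/270
  2103/400 4557/1000 11371/3000 6311/1800
  559/120 1683/400 1513/400 1357/360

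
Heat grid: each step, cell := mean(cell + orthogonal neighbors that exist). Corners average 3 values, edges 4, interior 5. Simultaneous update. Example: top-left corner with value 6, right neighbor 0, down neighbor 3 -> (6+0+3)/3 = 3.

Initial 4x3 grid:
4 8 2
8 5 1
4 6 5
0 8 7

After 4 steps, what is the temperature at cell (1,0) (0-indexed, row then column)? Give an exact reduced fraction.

Step 1: cell (1,0) = 21/4
Step 2: cell (1,0) = 1321/240
Step 3: cell (1,0) = 37417/7200
Step 4: cell (1,0) = 1113889/216000
Full grid after step 4:
  668879/129600 4265921/864000 599429/129600
  1113889/216000 1777009/360000 16051/3375
  363763/72000 1819259/360000 33677/6750
  217643/43200 4426771/864000 670379/129600

Answer: 1113889/216000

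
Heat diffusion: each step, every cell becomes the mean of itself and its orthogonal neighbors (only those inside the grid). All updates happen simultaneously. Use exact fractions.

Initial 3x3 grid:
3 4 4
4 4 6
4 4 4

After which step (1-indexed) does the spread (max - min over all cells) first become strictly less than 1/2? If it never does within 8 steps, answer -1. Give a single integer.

Answer: 3

Derivation:
Step 1: max=14/3, min=11/3, spread=1
Step 2: max=547/120, min=67/18, spread=301/360
Step 3: max=4757/1080, min=56423/14400, spread=21011/43200
  -> spread < 1/2 first at step 3
Step 4: max=1864303/432000, min=257209/64800, spread=448729/1296000
Step 5: max=16612373/3888000, min=15708623/3888000, spread=1205/5184
Step 6: max=986742931/233280000, min=948676681/233280000, spread=10151/62208
Step 7: max=58926663557/13996800000, min=57323219807/13996800000, spread=85517/746496
Step 8: max=3519688079779/839808000000, min=3452147673529/839808000000, spread=720431/8957952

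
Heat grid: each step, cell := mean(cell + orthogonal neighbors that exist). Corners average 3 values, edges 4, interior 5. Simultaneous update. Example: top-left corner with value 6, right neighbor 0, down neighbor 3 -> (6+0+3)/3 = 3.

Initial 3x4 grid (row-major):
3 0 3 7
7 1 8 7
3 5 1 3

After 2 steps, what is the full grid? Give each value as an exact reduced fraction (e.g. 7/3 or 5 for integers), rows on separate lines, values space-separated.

After step 1:
  10/3 7/4 9/2 17/3
  7/2 21/5 4 25/4
  5 5/2 17/4 11/3
After step 2:
  103/36 827/240 191/48 197/36
  481/120 319/100 116/25 235/48
  11/3 319/80 173/48 85/18

Answer: 103/36 827/240 191/48 197/36
481/120 319/100 116/25 235/48
11/3 319/80 173/48 85/18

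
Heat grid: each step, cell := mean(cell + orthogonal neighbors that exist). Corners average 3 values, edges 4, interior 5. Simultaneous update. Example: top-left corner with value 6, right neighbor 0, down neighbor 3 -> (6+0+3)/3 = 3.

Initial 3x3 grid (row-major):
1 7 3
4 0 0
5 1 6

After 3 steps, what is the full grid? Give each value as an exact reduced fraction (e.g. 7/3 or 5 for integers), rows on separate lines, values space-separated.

Answer: 247/80 41623/14400 763/270
20999/7200 2821/1000 37673/14400
3157/1080 9737/3600 5669/2160

Derivation:
After step 1:
  4 11/4 10/3
  5/2 12/5 9/4
  10/3 3 7/3
After step 2:
  37/12 749/240 25/9
  367/120 129/50 619/240
  53/18 83/30 91/36
After step 3:
  247/80 41623/14400 763/270
  20999/7200 2821/1000 37673/14400
  3157/1080 9737/3600 5669/2160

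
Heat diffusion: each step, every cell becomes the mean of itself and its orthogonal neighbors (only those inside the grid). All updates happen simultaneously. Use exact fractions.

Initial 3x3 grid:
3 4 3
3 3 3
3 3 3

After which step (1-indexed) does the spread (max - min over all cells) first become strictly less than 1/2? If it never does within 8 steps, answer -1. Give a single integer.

Answer: 1

Derivation:
Step 1: max=10/3, min=3, spread=1/3
  -> spread < 1/2 first at step 1
Step 2: max=787/240, min=3, spread=67/240
Step 3: max=6917/2160, min=607/200, spread=1807/10800
Step 4: max=2749963/864000, min=16561/5400, spread=33401/288000
Step 5: max=24557933/7776000, min=1663391/540000, spread=3025513/38880000
Step 6: max=9796126867/3110400000, min=89155949/28800000, spread=53531/995328
Step 7: max=585904925849/186624000000, min=24119116051/7776000000, spread=450953/11943936
Step 8: max=35101223560603/11197440000000, min=2900368610519/933120000000, spread=3799043/143327232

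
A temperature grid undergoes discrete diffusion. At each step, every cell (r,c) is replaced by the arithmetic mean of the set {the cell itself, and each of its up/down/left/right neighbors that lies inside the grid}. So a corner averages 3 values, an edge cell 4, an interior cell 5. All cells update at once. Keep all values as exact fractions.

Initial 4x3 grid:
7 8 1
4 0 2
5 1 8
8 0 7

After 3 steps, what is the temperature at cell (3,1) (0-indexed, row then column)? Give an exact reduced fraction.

Answer: 7457/1800

Derivation:
Step 1: cell (3,1) = 4
Step 2: cell (3,1) = 121/30
Step 3: cell (3,1) = 7457/1800
Full grid after step 3:
  971/216 1581/400 1613/432
  14809/3600 7703/2000 25243/7200
  3691/900 22529/6000 9301/2400
  4399/1080 7457/1800 2951/720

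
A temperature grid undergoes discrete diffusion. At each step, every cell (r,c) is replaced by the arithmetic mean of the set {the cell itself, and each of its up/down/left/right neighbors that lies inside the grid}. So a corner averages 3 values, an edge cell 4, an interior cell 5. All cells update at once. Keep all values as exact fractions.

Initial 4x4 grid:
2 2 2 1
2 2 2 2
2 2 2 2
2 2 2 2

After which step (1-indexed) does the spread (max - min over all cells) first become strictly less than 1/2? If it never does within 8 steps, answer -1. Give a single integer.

Answer: 1

Derivation:
Step 1: max=2, min=5/3, spread=1/3
  -> spread < 1/2 first at step 1
Step 2: max=2, min=31/18, spread=5/18
Step 3: max=2, min=391/216, spread=41/216
Step 4: max=2, min=11917/6480, spread=1043/6480
Step 5: max=2, min=363247/194400, spread=25553/194400
Step 6: max=35921/18000, min=10992541/5832000, spread=645863/5832000
Step 7: max=239029/120000, min=332278309/174960000, spread=16225973/174960000
Step 8: max=107299/54000, min=10020122017/5248800000, spread=409340783/5248800000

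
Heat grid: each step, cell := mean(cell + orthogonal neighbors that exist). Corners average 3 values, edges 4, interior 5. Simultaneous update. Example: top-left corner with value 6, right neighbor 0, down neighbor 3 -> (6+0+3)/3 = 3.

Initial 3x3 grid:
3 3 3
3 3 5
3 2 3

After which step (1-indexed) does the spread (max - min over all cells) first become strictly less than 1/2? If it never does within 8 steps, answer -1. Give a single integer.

Answer: 3

Derivation:
Step 1: max=11/3, min=8/3, spread=1
Step 2: max=137/40, min=101/36, spread=223/360
Step 3: max=3611/1080, min=6307/2160, spread=61/144
  -> spread < 1/2 first at step 3
Step 4: max=211507/64800, min=384689/129600, spread=511/1728
Step 5: max=12548279/3888000, min=23480683/7776000, spread=4309/20736
Step 6: max=744874063/233280000, min=1421695001/466560000, spread=36295/248832
Step 7: max=44410755611/13996800000, min=85954889347/27993600000, spread=305773/2985984
Step 8: max=2651205952267/839808000000, min=5181664201409/1679616000000, spread=2575951/35831808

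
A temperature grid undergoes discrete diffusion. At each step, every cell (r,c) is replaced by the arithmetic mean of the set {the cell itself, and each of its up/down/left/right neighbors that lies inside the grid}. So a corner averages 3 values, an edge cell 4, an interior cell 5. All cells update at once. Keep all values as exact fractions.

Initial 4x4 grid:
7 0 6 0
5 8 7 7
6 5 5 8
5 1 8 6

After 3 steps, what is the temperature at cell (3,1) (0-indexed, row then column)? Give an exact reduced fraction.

Step 1: cell (3,1) = 19/4
Step 2: cell (3,1) = 75/16
Step 3: cell (3,1) = 4119/800
Full grid after step 3:
  79/16 3023/600 8543/1800 5383/1080
  4259/800 10377/2000 3311/600 19771/3600
  12217/2400 5361/1000 6973/1200 21991/3600
  349/72 4119/800 41087/7200 13451/2160

Answer: 4119/800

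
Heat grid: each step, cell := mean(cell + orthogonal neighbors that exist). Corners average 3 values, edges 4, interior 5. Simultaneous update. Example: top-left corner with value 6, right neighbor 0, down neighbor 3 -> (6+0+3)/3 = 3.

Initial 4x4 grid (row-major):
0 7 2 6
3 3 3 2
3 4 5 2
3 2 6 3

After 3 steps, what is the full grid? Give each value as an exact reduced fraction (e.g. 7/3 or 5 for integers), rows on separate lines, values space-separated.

After step 1:
  10/3 3 9/2 10/3
  9/4 4 3 13/4
  13/4 17/5 4 3
  8/3 15/4 4 11/3
After step 2:
  103/36 89/24 83/24 133/36
  77/24 313/100 15/4 151/48
  347/120 92/25 87/25 167/48
  29/9 829/240 185/48 32/9
After step 3:
  88/27 5921/1800 263/72 1483/432
  5441/1800 5243/1500 20357/6000 1013/288
  5851/1800 19963/6000 5473/1500 24589/7200
  6889/2160 25579/7200 25819/7200 98/27

Answer: 88/27 5921/1800 263/72 1483/432
5441/1800 5243/1500 20357/6000 1013/288
5851/1800 19963/6000 5473/1500 24589/7200
6889/2160 25579/7200 25819/7200 98/27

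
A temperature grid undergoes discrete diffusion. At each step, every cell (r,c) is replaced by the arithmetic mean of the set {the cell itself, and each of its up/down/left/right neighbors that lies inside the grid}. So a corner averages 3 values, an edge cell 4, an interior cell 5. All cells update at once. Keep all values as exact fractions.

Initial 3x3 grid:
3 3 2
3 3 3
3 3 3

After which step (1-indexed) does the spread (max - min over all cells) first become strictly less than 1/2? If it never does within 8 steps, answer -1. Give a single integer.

Answer: 1

Derivation:
Step 1: max=3, min=8/3, spread=1/3
  -> spread < 1/2 first at step 1
Step 2: max=3, min=49/18, spread=5/18
Step 3: max=3, min=607/216, spread=41/216
Step 4: max=1069/360, min=36749/12960, spread=347/2592
Step 5: max=10643/3600, min=2225863/777600, spread=2921/31104
Step 6: max=1270517/432000, min=134139461/46656000, spread=24611/373248
Step 7: max=28503259/9720000, min=8079357967/2799360000, spread=207329/4478976
Step 8: max=1516398401/518400000, min=485854847549/167961600000, spread=1746635/53747712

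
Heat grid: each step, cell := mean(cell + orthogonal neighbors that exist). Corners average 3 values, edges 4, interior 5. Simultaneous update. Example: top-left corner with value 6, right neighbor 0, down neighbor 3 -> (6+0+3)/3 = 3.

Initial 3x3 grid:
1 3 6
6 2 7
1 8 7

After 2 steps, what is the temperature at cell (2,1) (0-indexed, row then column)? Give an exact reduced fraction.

Answer: 661/120

Derivation:
Step 1: cell (2,1) = 9/2
Step 2: cell (2,1) = 661/120
Full grid after step 2:
  53/18 253/60 83/18
  481/120 207/50 701/120
  4 661/120 52/9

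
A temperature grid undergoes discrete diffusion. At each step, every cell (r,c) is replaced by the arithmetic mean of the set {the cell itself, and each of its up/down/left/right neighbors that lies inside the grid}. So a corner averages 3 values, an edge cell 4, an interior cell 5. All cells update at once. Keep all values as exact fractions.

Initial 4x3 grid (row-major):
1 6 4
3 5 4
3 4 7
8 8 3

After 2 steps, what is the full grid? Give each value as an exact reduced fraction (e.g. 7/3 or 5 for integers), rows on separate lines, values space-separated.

Answer: 31/9 41/10 41/9
457/120 109/25 557/120
577/120 491/100 209/40
199/36 1409/240 65/12

Derivation:
After step 1:
  10/3 4 14/3
  3 22/5 5
  9/2 27/5 9/2
  19/3 23/4 6
After step 2:
  31/9 41/10 41/9
  457/120 109/25 557/120
  577/120 491/100 209/40
  199/36 1409/240 65/12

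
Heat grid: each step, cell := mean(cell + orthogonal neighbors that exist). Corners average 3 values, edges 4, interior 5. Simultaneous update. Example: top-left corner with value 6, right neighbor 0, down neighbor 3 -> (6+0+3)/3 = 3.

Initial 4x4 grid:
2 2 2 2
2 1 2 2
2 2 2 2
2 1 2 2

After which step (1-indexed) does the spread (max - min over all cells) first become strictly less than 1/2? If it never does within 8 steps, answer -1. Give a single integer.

Step 1: max=2, min=8/5, spread=2/5
  -> spread < 1/2 first at step 1
Step 2: max=2, min=203/120, spread=37/120
Step 3: max=787/400, min=3781/2160, spread=293/1350
Step 4: max=14009/7200, min=77141/43200, spread=6913/43200
Step 5: max=76999/40000, min=695033/388800, spread=333733/2430000
Step 6: max=12417617/6480000, min=105246991/58320000, spread=3255781/29160000
Step 7: max=370223267/194400000, min=3167288701/1749600000, spread=82360351/874800000
Step 8: max=11073348089/5832000000, min=95510977159/52488000000, spread=2074577821/26244000000

Answer: 1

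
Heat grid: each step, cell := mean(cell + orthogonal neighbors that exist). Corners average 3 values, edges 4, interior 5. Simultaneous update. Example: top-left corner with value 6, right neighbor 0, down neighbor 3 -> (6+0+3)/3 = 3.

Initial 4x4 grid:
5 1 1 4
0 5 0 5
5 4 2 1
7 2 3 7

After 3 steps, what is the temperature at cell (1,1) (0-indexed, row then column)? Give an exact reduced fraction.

Answer: 5317/2000

Derivation:
Step 1: cell (1,1) = 2
Step 2: cell (1,1) = 299/100
Step 3: cell (1,1) = 5317/2000
Full grid after step 3:
  383/144 133/50 523/225 5831/2160
  7709/2400 5317/2000 133/48 19061/7200
  25711/7200 823/240 17521/6000 22957/7200
  8761/2160 6559/1800 6283/1800 1427/432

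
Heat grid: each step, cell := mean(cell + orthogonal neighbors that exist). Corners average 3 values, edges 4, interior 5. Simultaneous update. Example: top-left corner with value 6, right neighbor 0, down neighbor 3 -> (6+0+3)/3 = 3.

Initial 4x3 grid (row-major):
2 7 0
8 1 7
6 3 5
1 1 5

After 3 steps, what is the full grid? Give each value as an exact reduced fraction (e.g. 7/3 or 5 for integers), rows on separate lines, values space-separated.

After step 1:
  17/3 5/2 14/3
  17/4 26/5 13/4
  9/2 16/5 5
  8/3 5/2 11/3
After step 2:
  149/36 541/120 125/36
  1177/240 92/25 1087/240
  877/240 102/25 907/240
  29/9 361/120 67/18
After step 3:
  9757/2160 28439/7200 9007/2160
  29479/7200 13021/3000 27829/7200
  28549/7200 10921/3000 28999/7200
  7117/2160 25259/7200 7567/2160

Answer: 9757/2160 28439/7200 9007/2160
29479/7200 13021/3000 27829/7200
28549/7200 10921/3000 28999/7200
7117/2160 25259/7200 7567/2160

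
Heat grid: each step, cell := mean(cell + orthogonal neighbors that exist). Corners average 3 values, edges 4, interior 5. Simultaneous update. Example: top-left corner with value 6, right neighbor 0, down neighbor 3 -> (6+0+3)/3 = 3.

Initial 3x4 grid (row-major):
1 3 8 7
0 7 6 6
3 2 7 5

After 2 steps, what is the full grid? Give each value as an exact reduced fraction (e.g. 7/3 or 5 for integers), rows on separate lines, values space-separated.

Answer: 53/18 941/240 491/80 19/3
187/80 453/100 137/25 129/20
55/18 901/240 451/80 17/3

Derivation:
After step 1:
  4/3 19/4 6 7
  11/4 18/5 34/5 6
  5/3 19/4 5 6
After step 2:
  53/18 941/240 491/80 19/3
  187/80 453/100 137/25 129/20
  55/18 901/240 451/80 17/3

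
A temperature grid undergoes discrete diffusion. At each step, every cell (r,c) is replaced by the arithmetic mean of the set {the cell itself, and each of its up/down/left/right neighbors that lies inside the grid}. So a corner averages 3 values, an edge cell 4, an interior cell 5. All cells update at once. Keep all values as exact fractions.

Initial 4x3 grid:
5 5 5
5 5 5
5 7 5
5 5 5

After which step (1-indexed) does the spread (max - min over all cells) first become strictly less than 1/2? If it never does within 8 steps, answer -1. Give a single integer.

Step 1: max=11/2, min=5, spread=1/2
Step 2: max=273/50, min=5, spread=23/50
  -> spread < 1/2 first at step 2
Step 3: max=12811/2400, min=1013/200, spread=131/480
Step 4: max=114551/21600, min=18391/3600, spread=841/4320
Step 5: max=45742051/8640000, min=3693373/720000, spread=56863/345600
Step 6: max=410334341/77760000, min=33389543/6480000, spread=386393/3110400
Step 7: max=163913723131/31104000000, min=13380358813/2592000000, spread=26795339/248832000
Step 8: max=9815015714129/1866240000000, min=804686149667/155520000000, spread=254051069/2985984000

Answer: 2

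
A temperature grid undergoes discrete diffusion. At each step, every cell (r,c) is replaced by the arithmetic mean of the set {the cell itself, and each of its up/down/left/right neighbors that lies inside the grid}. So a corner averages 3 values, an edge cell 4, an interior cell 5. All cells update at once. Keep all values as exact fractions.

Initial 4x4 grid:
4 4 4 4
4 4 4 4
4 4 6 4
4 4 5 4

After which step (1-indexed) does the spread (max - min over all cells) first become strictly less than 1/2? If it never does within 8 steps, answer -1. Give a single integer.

Step 1: max=19/4, min=4, spread=3/4
Step 2: max=453/100, min=4, spread=53/100
Step 3: max=8051/1800, min=4, spread=851/1800
  -> spread < 1/2 first at step 3
Step 4: max=144067/32400, min=1213/300, spread=13063/32400
Step 5: max=4276657/972000, min=9137/2250, spread=329473/972000
Step 6: max=127568329/29160000, min=735883/180000, spread=8355283/29160000
Step 7: max=3801839773/874800000, min=6650387/1620000, spread=210630793/874800000
Step 8: max=113526091117/26244000000, min=2003908891/486000000, spread=5315011003/26244000000

Answer: 3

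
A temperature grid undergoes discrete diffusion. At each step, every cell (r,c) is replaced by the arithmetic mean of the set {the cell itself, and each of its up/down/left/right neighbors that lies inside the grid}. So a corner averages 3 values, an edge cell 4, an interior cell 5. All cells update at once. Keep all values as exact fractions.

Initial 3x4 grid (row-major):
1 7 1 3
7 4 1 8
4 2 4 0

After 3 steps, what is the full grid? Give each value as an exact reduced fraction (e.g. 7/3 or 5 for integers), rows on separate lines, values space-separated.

After step 1:
  5 13/4 3 4
  4 21/5 18/5 3
  13/3 7/2 7/4 4
After step 2:
  49/12 309/80 277/80 10/3
  263/60 371/100 311/100 73/20
  71/18 827/240 257/80 35/12
After step 3:
  2959/720 9071/2400 8261/2400 2507/720
  14509/3600 11107/3000 3429/1000 1301/400
  8477/2160 25763/7200 2537/800 2347/720

Answer: 2959/720 9071/2400 8261/2400 2507/720
14509/3600 11107/3000 3429/1000 1301/400
8477/2160 25763/7200 2537/800 2347/720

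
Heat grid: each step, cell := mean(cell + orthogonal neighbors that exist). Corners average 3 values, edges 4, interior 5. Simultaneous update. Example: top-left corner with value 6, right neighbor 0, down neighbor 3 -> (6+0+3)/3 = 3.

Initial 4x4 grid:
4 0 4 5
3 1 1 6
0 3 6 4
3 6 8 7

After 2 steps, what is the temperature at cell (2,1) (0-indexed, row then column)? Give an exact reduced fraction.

Step 1: cell (2,1) = 16/5
Step 2: cell (2,1) = 329/100
Full grid after step 2:
  79/36 521/240 267/80 23/6
  491/240 253/100 161/50 367/80
  209/80 329/100 237/50 1229/240
  41/12 359/80 1349/240 113/18

Answer: 329/100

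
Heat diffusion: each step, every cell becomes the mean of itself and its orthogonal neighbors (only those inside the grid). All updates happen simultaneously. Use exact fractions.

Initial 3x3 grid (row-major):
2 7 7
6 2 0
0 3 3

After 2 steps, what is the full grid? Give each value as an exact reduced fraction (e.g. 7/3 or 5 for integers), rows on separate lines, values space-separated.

After step 1:
  5 9/2 14/3
  5/2 18/5 3
  3 2 2
After step 2:
  4 533/120 73/18
  141/40 78/25 199/60
  5/2 53/20 7/3

Answer: 4 533/120 73/18
141/40 78/25 199/60
5/2 53/20 7/3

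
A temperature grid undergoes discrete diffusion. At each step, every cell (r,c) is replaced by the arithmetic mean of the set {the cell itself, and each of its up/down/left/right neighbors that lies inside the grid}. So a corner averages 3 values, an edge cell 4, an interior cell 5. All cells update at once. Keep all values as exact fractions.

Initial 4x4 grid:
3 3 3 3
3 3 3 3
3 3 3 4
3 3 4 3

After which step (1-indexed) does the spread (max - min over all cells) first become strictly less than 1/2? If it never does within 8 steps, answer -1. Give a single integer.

Step 1: max=11/3, min=3, spread=2/3
Step 2: max=407/120, min=3, spread=47/120
  -> spread < 1/2 first at step 2
Step 3: max=1831/540, min=3, spread=211/540
Step 4: max=53641/16200, min=3, spread=5041/16200
Step 5: max=1596643/486000, min=13579/4500, spread=130111/486000
Step 6: max=47382367/14580000, min=817159/270000, spread=3255781/14580000
Step 7: max=1412553691/437400000, min=821107/270000, spread=82360351/437400000
Step 8: max=42117316891/13122000000, min=148306441/48600000, spread=2074577821/13122000000

Answer: 2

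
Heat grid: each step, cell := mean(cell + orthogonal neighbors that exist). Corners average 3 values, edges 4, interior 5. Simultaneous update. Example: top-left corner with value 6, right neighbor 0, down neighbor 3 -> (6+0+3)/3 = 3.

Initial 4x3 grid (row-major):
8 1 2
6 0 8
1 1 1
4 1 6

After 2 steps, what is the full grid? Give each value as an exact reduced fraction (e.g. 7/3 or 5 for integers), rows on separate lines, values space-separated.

After step 1:
  5 11/4 11/3
  15/4 16/5 11/4
  3 4/5 4
  2 3 8/3
After step 2:
  23/6 877/240 55/18
  299/80 53/20 817/240
  191/80 14/5 613/240
  8/3 127/60 29/9

Answer: 23/6 877/240 55/18
299/80 53/20 817/240
191/80 14/5 613/240
8/3 127/60 29/9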